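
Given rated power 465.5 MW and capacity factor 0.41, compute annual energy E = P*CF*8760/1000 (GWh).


E = 465.5 * 0.41 * 8760 / 1000 = 1671.8898 GWh


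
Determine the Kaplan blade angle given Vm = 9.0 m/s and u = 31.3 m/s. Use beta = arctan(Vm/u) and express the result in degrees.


beta = arctan(9.0 / 31.3) = 16.0421 degrees


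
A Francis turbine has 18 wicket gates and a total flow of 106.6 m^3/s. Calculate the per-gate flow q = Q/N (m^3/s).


q = 106.6 / 18 = 5.9222 m^3/s


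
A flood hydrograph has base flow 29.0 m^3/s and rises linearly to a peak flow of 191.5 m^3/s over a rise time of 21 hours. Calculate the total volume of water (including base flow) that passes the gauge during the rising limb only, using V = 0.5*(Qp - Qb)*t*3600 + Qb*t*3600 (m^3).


V = 0.5*(191.5 - 29.0)*21*3600 + 29.0*21*3600 = 8.3349e+06 m^3


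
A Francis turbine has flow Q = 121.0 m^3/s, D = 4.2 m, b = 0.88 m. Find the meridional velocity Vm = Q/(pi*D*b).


Vm = 121.0 / (pi * 4.2 * 0.88) = 10.4209 m/s


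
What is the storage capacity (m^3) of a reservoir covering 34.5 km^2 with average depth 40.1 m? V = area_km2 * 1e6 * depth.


V = 34.5 * 1e6 * 40.1 = 1.3834e+09 m^3


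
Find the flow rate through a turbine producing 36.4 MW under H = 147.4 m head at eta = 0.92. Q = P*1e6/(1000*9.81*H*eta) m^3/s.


Q = 36.4 * 1e6 / (1000 * 9.81 * 147.4 * 0.92) = 27.3620 m^3/s


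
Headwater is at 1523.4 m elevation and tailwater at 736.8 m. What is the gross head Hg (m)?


Hg = 1523.4 - 736.8 = 786.6000 m


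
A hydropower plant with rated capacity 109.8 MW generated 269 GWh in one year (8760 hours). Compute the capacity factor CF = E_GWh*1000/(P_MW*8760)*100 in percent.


CF = 269 * 1000 / (109.8 * 8760) * 100 = 27.9670 %


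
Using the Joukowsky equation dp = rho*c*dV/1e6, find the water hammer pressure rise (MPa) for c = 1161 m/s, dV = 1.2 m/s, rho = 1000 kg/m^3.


dp = 1000 * 1161 * 1.2 / 1e6 = 1.3932 MPa


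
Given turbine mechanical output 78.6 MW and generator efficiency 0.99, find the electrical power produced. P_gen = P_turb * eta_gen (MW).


P_gen = 78.6 * 0.99 = 77.8140 MW


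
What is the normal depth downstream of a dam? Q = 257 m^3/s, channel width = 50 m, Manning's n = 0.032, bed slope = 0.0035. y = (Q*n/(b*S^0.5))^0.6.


y = (257 * 0.032 / (50 * 0.0035^0.5))^0.6 = 1.8469 m


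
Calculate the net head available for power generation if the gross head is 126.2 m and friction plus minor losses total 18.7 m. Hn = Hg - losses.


Hn = 126.2 - 18.7 = 107.5000 m


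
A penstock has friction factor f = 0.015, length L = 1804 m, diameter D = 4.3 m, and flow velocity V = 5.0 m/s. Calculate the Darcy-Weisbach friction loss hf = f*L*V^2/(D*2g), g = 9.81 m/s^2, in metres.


hf = 0.015 * 1804 * 5.0^2 / (4.3 * 2 * 9.81) = 8.0186 m


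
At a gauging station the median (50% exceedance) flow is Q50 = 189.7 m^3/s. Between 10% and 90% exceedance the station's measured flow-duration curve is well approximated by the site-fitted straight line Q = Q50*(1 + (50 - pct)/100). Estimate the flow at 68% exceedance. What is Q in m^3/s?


Q = 189.7 * (1 + (50 - 68)/100) = 155.5540 m^3/s


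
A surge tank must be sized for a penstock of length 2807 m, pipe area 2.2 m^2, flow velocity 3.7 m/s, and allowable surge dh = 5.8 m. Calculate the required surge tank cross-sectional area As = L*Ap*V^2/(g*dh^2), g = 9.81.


As = 2807 * 2.2 * 3.7^2 / (9.81 * 5.8^2) = 256.1790 m^2


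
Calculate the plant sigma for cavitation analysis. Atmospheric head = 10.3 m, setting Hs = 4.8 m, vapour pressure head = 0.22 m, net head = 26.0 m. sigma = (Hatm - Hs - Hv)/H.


sigma = (10.3 - 4.8 - 0.22) / 26.0 = 0.2031


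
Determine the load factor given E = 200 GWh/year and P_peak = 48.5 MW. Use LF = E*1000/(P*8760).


LF = 200 * 1000 / (48.5 * 8760) = 0.4707


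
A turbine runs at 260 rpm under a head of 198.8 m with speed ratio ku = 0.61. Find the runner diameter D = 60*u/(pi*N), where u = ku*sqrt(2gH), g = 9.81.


u = 0.61 * sqrt(2*9.81*198.8) = 38.0967 m/s
D = 60 * 38.0967 / (pi * 260) = 2.7984 m


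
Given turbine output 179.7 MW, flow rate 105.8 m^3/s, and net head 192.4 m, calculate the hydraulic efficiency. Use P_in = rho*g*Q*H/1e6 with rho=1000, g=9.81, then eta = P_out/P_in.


P_in = 1000 * 9.81 * 105.8 * 192.4 / 1e6 = 199.6916 MW
eta = 179.7 / 199.6916 = 0.8999


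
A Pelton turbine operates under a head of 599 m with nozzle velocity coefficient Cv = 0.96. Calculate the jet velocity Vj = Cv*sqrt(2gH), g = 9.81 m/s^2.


Vj = 0.96 * sqrt(2*9.81*599) = 104.0721 m/s


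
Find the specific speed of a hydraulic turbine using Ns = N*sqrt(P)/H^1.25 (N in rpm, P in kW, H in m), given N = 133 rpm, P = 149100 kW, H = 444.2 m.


Ns = 133 * 149100^0.5 / 444.2^1.25 = 25.1836


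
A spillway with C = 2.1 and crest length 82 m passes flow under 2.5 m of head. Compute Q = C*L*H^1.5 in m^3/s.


Q = 2.1 * 82 * 2.5^1.5 = 680.6803 m^3/s


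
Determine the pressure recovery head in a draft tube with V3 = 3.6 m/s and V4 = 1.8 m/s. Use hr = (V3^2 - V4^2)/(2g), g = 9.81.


hr = (3.6^2 - 1.8^2) / (2*9.81) = 0.4954 m


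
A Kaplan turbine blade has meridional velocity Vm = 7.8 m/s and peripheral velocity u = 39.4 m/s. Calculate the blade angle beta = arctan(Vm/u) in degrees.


beta = arctan(7.8 / 39.4) = 11.1980 degrees


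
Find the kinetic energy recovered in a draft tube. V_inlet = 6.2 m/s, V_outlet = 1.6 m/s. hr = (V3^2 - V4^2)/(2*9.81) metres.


hr = (6.2^2 - 1.6^2) / (2*9.81) = 1.8287 m


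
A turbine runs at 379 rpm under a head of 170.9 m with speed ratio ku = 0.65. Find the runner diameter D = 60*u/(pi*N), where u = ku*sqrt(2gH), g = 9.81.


u = 0.65 * sqrt(2*9.81*170.9) = 37.6386 m/s
D = 60 * 37.6386 / (pi * 379) = 1.8967 m


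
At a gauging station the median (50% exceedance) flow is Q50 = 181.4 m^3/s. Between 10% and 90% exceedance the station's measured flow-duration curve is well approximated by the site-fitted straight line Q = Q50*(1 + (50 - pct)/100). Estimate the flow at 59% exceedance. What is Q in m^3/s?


Q = 181.4 * (1 + (50 - 59)/100) = 165.0740 m^3/s


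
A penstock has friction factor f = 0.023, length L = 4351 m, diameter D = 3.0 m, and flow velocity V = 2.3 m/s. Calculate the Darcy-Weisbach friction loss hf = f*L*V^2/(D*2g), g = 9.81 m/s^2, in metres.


hf = 0.023 * 4351 * 2.3^2 / (3.0 * 2 * 9.81) = 8.9940 m


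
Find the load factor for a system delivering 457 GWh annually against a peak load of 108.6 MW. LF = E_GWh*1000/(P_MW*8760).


LF = 457 * 1000 / (108.6 * 8760) = 0.4804


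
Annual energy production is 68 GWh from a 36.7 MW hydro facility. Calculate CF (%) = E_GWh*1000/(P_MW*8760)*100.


CF = 68 * 1000 / (36.7 * 8760) * 100 = 21.1514 %


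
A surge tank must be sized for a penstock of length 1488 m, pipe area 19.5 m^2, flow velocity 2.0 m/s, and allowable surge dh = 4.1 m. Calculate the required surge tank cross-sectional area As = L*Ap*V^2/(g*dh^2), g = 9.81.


As = 1488 * 19.5 * 2.0^2 / (9.81 * 4.1^2) = 703.8187 m^2


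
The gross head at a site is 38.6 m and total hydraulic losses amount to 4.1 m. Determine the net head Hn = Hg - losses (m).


Hn = 38.6 - 4.1 = 34.5000 m


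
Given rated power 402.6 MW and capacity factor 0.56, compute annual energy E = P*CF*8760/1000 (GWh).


E = 402.6 * 0.56 * 8760 / 1000 = 1974.9946 GWh


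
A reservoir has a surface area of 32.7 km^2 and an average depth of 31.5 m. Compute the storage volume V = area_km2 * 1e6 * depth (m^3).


V = 32.7 * 1e6 * 31.5 = 1.0301e+09 m^3


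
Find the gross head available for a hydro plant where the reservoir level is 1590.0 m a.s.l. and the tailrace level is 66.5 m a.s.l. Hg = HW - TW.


Hg = 1590.0 - 66.5 = 1523.5000 m


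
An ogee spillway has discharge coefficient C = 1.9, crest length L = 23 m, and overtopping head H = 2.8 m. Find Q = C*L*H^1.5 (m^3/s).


Q = 1.9 * 23 * 2.8^1.5 = 204.7474 m^3/s


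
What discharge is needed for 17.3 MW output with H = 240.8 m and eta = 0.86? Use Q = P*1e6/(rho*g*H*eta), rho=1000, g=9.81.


Q = 17.3 * 1e6 / (1000 * 9.81 * 240.8 * 0.86) = 8.5157 m^3/s


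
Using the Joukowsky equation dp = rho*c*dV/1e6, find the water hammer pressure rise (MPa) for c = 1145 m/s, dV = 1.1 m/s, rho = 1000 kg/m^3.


dp = 1000 * 1145 * 1.1 / 1e6 = 1.2595 MPa


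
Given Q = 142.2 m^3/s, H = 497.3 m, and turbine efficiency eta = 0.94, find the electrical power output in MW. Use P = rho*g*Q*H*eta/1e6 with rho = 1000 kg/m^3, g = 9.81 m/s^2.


P = 1000 * 9.81 * 142.2 * 497.3 * 0.94 / 1e6 = 652.1011 MW


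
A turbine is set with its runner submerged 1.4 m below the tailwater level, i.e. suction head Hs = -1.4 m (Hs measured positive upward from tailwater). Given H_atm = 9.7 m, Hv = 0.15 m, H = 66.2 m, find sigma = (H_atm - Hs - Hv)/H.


sigma = (9.7 - (-1.4) - 0.15) / 66.2 = 0.1654


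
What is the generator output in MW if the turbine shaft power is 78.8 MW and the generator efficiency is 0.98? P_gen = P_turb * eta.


P_gen = 78.8 * 0.98 = 77.2240 MW


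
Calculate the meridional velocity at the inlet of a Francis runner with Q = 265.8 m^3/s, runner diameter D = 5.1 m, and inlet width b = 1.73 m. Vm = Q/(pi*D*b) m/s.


Vm = 265.8 / (pi * 5.1 * 1.73) = 9.5893 m/s


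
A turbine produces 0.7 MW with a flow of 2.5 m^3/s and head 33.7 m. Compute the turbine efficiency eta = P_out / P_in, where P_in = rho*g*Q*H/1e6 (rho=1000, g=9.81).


P_in = 1000 * 9.81 * 2.5 * 33.7 / 1e6 = 0.8265 MW
eta = 0.7 / 0.8265 = 0.8470


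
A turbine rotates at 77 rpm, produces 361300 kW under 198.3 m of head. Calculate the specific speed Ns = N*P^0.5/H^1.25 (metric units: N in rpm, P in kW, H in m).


Ns = 77 * 361300^0.5 / 198.3^1.25 = 62.1973


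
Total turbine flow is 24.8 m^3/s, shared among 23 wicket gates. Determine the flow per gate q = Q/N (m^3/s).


q = 24.8 / 23 = 1.0783 m^3/s


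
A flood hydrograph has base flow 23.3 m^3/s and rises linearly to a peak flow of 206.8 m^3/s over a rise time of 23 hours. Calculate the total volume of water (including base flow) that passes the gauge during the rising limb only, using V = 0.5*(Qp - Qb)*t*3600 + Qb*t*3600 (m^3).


V = 0.5*(206.8 - 23.3)*23*3600 + 23.3*23*3600 = 9.5261e+06 m^3


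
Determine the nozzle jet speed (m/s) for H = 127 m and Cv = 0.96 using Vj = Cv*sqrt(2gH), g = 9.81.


Vj = 0.96 * sqrt(2*9.81*127) = 47.9206 m/s


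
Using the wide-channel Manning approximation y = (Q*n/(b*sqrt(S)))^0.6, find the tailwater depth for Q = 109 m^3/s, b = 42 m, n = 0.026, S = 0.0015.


y = (109 * 0.026 / (42 * 0.0015^0.5))^0.6 = 1.3953 m


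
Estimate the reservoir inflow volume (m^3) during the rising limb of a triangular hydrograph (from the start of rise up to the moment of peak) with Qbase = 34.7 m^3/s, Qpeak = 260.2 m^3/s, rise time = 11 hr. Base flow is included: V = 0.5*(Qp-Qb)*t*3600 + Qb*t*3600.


V = 0.5*(260.2 - 34.7)*11*3600 + 34.7*11*3600 = 5.8390e+06 m^3


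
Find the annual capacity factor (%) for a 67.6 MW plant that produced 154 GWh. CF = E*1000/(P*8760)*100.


CF = 154 * 1000 / (67.6 * 8760) * 100 = 26.0058 %


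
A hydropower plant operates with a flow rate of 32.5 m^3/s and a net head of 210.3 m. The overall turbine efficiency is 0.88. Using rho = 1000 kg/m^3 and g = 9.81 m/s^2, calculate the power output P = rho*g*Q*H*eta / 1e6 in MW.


P = 1000 * 9.81 * 32.5 * 210.3 * 0.88 / 1e6 = 59.0030 MW


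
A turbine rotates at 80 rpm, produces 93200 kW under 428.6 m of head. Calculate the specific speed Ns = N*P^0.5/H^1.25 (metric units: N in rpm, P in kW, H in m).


Ns = 80 * 93200^0.5 / 428.6^1.25 = 12.5237


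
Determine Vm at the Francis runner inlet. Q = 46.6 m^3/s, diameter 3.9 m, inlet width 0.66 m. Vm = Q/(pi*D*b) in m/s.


Vm = 46.6 / (pi * 3.9 * 0.66) = 5.7627 m/s


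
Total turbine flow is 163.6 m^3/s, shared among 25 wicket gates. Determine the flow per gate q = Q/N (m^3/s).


q = 163.6 / 25 = 6.5440 m^3/s


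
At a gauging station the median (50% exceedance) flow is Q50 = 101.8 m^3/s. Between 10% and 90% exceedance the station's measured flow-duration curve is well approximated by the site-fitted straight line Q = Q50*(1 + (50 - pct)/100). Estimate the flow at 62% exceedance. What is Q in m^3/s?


Q = 101.8 * (1 + (50 - 62)/100) = 89.5840 m^3/s


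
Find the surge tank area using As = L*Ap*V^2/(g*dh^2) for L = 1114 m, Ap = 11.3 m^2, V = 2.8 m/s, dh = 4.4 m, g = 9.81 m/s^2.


As = 1114 * 11.3 * 2.8^2 / (9.81 * 4.4^2) = 519.6433 m^2


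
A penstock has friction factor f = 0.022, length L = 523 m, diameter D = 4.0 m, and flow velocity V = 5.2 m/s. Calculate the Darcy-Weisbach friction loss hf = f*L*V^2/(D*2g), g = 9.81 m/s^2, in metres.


hf = 0.022 * 523 * 5.2^2 / (4.0 * 2 * 9.81) = 3.9644 m


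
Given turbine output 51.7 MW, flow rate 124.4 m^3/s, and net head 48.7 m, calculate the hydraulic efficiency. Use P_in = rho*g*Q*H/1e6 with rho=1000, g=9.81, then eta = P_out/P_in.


P_in = 1000 * 9.81 * 124.4 * 48.7 / 1e6 = 59.4317 MW
eta = 51.7 / 59.4317 = 0.8699


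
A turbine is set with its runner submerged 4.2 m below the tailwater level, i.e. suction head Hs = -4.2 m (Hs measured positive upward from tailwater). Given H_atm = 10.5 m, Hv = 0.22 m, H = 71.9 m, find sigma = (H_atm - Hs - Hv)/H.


sigma = (10.5 - (-4.2) - 0.22) / 71.9 = 0.2014


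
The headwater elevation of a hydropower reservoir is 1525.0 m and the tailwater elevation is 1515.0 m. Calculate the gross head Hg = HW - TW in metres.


Hg = 1525.0 - 1515.0 = 10.0000 m


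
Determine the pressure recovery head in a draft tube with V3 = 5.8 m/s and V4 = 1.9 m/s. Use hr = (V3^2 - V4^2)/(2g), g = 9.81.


hr = (5.8^2 - 1.9^2) / (2*9.81) = 1.5306 m


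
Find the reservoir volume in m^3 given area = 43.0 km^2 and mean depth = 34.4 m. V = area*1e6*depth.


V = 43.0 * 1e6 * 34.4 = 1.4792e+09 m^3


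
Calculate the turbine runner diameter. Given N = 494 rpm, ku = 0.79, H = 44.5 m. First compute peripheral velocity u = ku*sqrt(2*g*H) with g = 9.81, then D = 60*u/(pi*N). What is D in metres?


u = 0.79 * sqrt(2*9.81*44.5) = 23.3430 m/s
D = 60 * 23.3430 / (pi * 494) = 0.9025 m


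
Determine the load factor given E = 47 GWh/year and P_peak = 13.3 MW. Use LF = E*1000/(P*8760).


LF = 47 * 1000 / (13.3 * 8760) = 0.4034


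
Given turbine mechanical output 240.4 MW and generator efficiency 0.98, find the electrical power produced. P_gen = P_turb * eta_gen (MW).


P_gen = 240.4 * 0.98 = 235.5920 MW


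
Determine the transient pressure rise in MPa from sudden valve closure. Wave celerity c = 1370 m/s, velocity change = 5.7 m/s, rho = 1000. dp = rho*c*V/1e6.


dp = 1000 * 1370 * 5.7 / 1e6 = 7.8090 MPa


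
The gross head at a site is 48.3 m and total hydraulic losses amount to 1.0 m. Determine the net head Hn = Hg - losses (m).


Hn = 48.3 - 1.0 = 47.3000 m


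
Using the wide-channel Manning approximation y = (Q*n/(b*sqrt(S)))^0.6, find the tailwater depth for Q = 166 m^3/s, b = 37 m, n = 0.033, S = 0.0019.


y = (166 * 0.033 / (37 * 0.0019^0.5))^0.6 = 2.0827 m


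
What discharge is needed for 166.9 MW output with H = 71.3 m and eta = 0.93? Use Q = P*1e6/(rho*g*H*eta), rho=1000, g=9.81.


Q = 166.9 * 1e6 / (1000 * 9.81 * 71.3 * 0.93) = 256.5753 m^3/s


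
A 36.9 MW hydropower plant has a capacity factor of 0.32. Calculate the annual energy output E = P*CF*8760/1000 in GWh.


E = 36.9 * 0.32 * 8760 / 1000 = 103.4381 GWh


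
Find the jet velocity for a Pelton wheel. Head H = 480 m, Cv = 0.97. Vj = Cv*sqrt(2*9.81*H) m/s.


Vj = 0.97 * sqrt(2*9.81*480) = 94.1330 m/s


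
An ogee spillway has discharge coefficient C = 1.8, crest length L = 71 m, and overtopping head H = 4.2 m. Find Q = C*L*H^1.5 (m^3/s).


Q = 1.8 * 71 * 4.2^1.5 = 1100.0307 m^3/s


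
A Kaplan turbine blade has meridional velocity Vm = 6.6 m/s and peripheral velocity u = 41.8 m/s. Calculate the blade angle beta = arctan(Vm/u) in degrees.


beta = arctan(6.6 / 41.8) = 8.9726 degrees


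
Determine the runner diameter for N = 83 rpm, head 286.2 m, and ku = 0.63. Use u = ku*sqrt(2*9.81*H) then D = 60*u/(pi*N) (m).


u = 0.63 * sqrt(2*9.81*286.2) = 47.2090 m/s
D = 60 * 47.2090 / (pi * 83) = 10.8630 m


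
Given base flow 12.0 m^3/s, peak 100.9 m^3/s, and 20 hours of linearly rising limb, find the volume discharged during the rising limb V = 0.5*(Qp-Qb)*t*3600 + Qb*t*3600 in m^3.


V = 0.5*(100.9 - 12.0)*20*3600 + 12.0*20*3600 = 4.0644e+06 m^3


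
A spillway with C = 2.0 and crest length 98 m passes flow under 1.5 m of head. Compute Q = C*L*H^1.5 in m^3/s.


Q = 2.0 * 98 * 1.5^1.5 = 360.0750 m^3/s


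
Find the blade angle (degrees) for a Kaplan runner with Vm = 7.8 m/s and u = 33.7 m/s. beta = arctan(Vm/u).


beta = arctan(7.8 / 33.7) = 13.0319 degrees


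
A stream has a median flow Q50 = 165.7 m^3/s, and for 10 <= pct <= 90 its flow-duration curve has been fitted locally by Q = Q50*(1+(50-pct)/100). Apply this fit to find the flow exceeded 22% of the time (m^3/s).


Q = 165.7 * (1 + (50 - 22)/100) = 212.0960 m^3/s


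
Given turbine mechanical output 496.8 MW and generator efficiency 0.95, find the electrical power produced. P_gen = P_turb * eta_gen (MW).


P_gen = 496.8 * 0.95 = 471.9600 MW


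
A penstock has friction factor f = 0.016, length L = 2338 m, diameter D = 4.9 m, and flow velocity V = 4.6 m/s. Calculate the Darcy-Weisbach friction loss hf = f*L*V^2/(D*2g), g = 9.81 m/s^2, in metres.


hf = 0.016 * 2338 * 4.6^2 / (4.9 * 2 * 9.81) = 8.2335 m


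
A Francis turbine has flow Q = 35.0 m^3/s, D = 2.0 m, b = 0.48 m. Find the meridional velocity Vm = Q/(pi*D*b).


Vm = 35.0 / (pi * 2.0 * 0.48) = 11.6050 m/s


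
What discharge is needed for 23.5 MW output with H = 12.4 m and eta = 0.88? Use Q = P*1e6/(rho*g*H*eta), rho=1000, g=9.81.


Q = 23.5 * 1e6 / (1000 * 9.81 * 12.4 * 0.88) = 219.5303 m^3/s


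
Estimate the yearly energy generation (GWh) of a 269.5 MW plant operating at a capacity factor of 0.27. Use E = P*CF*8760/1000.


E = 269.5 * 0.27 * 8760 / 1000 = 637.4214 GWh


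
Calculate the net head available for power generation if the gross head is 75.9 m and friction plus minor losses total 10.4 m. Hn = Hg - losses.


Hn = 75.9 - 10.4 = 65.5000 m


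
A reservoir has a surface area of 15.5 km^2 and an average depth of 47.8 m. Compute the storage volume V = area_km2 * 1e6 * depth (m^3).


V = 15.5 * 1e6 * 47.8 = 7.4090e+08 m^3


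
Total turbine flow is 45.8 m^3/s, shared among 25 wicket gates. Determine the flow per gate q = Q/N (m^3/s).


q = 45.8 / 25 = 1.8320 m^3/s


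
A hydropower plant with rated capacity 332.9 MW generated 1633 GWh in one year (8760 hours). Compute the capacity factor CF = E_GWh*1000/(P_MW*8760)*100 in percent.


CF = 1633 * 1000 / (332.9 * 8760) * 100 = 55.9975 %


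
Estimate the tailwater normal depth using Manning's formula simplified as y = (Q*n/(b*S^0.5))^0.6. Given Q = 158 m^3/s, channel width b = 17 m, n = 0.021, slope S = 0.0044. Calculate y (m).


y = (158 * 0.021 / (17 * 0.0044^0.5))^0.6 = 1.9108 m


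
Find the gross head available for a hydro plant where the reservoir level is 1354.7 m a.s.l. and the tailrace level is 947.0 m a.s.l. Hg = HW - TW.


Hg = 1354.7 - 947.0 = 407.7000 m


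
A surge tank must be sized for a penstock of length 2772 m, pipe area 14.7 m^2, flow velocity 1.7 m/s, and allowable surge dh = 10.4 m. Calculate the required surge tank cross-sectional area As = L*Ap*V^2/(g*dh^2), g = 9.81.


As = 2772 * 14.7 * 1.7^2 / (9.81 * 10.4^2) = 110.9872 m^2


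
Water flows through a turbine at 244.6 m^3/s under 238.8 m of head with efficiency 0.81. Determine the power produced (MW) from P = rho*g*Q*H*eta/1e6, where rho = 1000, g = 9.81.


P = 1000 * 9.81 * 244.6 * 238.8 * 0.81 / 1e6 = 464.1355 MW


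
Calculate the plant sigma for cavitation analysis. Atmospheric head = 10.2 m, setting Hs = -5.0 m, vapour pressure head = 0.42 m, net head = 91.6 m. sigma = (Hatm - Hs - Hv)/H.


sigma = (10.2 - (-5.0) - 0.42) / 91.6 = 0.1614


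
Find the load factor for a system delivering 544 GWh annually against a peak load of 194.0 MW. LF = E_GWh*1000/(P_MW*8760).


LF = 544 * 1000 / (194.0 * 8760) = 0.3201


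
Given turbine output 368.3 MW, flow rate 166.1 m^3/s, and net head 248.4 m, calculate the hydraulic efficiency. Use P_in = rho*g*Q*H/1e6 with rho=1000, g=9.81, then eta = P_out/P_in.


P_in = 1000 * 9.81 * 166.1 * 248.4 / 1e6 = 404.7531 MW
eta = 368.3 / 404.7531 = 0.9099


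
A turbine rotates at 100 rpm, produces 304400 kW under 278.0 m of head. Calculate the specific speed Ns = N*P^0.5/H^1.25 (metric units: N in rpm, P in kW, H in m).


Ns = 100 * 304400^0.5 / 278.0^1.25 = 48.6034


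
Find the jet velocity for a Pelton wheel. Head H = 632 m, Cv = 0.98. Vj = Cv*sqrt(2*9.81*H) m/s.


Vj = 0.98 * sqrt(2*9.81*632) = 109.1275 m/s


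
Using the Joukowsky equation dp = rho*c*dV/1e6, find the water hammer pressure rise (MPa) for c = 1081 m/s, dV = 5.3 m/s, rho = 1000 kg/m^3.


dp = 1000 * 1081 * 5.3 / 1e6 = 5.7293 MPa


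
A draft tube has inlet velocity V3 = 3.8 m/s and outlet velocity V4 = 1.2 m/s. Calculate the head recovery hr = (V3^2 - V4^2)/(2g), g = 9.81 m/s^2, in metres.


hr = (3.8^2 - 1.2^2) / (2*9.81) = 0.6626 m


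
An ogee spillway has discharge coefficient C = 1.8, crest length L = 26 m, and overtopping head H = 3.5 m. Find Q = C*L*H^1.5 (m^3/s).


Q = 1.8 * 26 * 3.5^1.5 = 306.4417 m^3/s


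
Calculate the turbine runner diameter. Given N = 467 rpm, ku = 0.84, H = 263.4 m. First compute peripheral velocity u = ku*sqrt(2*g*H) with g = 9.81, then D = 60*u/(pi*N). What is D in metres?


u = 0.84 * sqrt(2*9.81*263.4) = 60.3861 m/s
D = 60 * 60.3861 / (pi * 467) = 2.4696 m


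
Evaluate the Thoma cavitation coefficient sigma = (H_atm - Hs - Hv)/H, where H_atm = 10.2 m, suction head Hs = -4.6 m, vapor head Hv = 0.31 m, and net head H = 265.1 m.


sigma = (10.2 - (-4.6) - 0.31) / 265.1 = 0.0547


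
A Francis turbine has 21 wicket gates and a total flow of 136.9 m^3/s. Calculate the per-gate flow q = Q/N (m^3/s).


q = 136.9 / 21 = 6.5190 m^3/s


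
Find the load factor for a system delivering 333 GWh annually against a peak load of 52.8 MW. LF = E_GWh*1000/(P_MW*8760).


LF = 333 * 1000 / (52.8 * 8760) = 0.7200


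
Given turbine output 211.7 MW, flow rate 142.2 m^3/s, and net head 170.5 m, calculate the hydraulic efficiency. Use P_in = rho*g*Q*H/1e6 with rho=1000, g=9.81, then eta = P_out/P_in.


P_in = 1000 * 9.81 * 142.2 * 170.5 / 1e6 = 237.8444 MW
eta = 211.7 / 237.8444 = 0.8901


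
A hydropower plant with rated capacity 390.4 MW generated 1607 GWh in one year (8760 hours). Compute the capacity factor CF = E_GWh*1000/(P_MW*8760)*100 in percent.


CF = 1607 * 1000 / (390.4 * 8760) * 100 = 46.9896 %


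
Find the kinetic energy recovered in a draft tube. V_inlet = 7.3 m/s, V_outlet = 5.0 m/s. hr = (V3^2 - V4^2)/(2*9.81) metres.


hr = (7.3^2 - 5.0^2) / (2*9.81) = 1.4419 m


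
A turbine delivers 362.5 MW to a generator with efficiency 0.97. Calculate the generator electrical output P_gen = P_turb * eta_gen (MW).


P_gen = 362.5 * 0.97 = 351.6250 MW


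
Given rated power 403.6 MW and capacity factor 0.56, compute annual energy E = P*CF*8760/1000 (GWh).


E = 403.6 * 0.56 * 8760 / 1000 = 1979.9002 GWh


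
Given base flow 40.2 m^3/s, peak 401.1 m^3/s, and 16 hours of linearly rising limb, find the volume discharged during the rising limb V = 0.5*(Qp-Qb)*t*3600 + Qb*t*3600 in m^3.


V = 0.5*(401.1 - 40.2)*16*3600 + 40.2*16*3600 = 1.2709e+07 m^3


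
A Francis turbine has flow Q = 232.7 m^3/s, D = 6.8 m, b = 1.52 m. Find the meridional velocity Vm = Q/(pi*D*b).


Vm = 232.7 / (pi * 6.8 * 1.52) = 7.1663 m/s


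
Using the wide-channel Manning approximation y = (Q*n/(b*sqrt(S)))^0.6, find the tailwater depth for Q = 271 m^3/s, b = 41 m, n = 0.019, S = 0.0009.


y = (271 * 0.019 / (41 * 0.0009^0.5))^0.6 = 2.3610 m


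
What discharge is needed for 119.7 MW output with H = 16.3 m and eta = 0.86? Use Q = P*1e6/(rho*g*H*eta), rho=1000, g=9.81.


Q = 119.7 * 1e6 / (1000 * 9.81 * 16.3 * 0.86) = 870.4405 m^3/s


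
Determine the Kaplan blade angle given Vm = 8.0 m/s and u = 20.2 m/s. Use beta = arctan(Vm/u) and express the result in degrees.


beta = arctan(8.0 / 20.2) = 21.6055 degrees


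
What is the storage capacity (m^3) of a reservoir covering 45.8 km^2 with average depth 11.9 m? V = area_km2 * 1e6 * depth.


V = 45.8 * 1e6 * 11.9 = 5.4502e+08 m^3


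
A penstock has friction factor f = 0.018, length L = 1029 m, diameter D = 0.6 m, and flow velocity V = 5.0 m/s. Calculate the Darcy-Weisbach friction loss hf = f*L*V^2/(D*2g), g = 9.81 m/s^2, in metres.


hf = 0.018 * 1029 * 5.0^2 / (0.6 * 2 * 9.81) = 39.3349 m


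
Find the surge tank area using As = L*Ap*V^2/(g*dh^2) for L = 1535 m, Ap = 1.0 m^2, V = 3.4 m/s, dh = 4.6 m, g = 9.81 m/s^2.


As = 1535 * 1.0 * 3.4^2 / (9.81 * 4.6^2) = 85.4834 m^2


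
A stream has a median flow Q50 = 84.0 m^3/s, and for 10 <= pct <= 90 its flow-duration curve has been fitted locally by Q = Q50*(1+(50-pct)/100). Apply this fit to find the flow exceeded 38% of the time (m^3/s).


Q = 84.0 * (1 + (50 - 38)/100) = 94.0800 m^3/s


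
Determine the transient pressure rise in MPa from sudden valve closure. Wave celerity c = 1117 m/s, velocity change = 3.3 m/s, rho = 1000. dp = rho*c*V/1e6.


dp = 1000 * 1117 * 3.3 / 1e6 = 3.6861 MPa


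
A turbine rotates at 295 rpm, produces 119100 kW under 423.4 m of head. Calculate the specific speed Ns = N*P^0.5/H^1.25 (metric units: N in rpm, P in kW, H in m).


Ns = 295 * 119100^0.5 / 423.4^1.25 = 53.0077


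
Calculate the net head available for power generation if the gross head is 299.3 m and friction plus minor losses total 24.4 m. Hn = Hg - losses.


Hn = 299.3 - 24.4 = 274.9000 m


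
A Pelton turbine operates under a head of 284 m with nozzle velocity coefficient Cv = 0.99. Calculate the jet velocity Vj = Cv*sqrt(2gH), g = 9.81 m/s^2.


Vj = 0.99 * sqrt(2*9.81*284) = 73.8999 m/s


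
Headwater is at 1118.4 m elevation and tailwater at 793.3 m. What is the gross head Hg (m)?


Hg = 1118.4 - 793.3 = 325.1000 m


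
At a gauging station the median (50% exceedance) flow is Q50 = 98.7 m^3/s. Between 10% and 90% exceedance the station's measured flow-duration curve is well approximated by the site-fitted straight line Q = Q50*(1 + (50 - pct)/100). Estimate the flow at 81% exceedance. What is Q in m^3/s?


Q = 98.7 * (1 + (50 - 81)/100) = 68.1030 m^3/s


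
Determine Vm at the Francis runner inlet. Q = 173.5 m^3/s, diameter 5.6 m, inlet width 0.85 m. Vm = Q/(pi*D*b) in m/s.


Vm = 173.5 / (pi * 5.6 * 0.85) = 11.6023 m/s


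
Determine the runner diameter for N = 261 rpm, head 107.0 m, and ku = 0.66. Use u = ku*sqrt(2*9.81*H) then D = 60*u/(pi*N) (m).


u = 0.66 * sqrt(2*9.81*107.0) = 30.2402 m/s
D = 60 * 30.2402 / (pi * 261) = 2.2128 m


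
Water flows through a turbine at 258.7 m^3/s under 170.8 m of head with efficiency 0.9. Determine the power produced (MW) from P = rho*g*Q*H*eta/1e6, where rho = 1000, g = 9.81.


P = 1000 * 9.81 * 258.7 * 170.8 * 0.9 / 1e6 = 390.1178 MW


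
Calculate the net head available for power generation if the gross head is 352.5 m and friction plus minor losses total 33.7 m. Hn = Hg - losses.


Hn = 352.5 - 33.7 = 318.8000 m


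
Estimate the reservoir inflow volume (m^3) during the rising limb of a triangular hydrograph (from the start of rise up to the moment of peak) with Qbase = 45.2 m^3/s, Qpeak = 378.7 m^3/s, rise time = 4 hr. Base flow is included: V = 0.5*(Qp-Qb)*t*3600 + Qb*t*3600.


V = 0.5*(378.7 - 45.2)*4*3600 + 45.2*4*3600 = 3.0521e+06 m^3


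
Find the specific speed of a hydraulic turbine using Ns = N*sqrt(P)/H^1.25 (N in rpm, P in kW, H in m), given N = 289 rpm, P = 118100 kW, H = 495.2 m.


Ns = 289 * 118100^0.5 / 495.2^1.25 = 42.5155


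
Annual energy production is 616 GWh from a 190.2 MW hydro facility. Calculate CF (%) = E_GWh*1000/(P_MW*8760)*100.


CF = 616 * 1000 / (190.2 * 8760) * 100 = 36.9714 %


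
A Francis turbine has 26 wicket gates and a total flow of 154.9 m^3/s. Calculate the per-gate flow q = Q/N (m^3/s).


q = 154.9 / 26 = 5.9577 m^3/s


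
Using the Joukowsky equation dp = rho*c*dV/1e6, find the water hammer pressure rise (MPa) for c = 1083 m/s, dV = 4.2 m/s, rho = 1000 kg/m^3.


dp = 1000 * 1083 * 4.2 / 1e6 = 4.5486 MPa


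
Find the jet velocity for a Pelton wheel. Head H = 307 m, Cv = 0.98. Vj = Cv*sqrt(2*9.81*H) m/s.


Vj = 0.98 * sqrt(2*9.81*307) = 76.0580 m/s


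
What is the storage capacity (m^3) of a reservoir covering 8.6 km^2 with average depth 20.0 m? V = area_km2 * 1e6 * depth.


V = 8.6 * 1e6 * 20.0 = 1.7200e+08 m^3


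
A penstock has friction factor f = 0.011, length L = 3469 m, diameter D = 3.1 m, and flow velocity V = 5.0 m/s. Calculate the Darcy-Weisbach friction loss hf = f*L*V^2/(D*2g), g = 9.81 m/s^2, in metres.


hf = 0.011 * 3469 * 5.0^2 / (3.1 * 2 * 9.81) = 15.6847 m


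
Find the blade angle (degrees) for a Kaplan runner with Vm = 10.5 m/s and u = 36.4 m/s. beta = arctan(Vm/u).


beta = arctan(10.5 / 36.4) = 16.0908 degrees


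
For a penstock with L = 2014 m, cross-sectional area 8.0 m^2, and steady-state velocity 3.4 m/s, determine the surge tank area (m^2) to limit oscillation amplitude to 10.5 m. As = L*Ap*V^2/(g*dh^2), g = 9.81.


As = 2014 * 8.0 * 3.4^2 / (9.81 * 10.5^2) = 172.2105 m^2


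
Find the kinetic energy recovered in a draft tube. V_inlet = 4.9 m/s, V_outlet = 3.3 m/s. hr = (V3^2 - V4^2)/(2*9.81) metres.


hr = (4.9^2 - 3.3^2) / (2*9.81) = 0.6687 m


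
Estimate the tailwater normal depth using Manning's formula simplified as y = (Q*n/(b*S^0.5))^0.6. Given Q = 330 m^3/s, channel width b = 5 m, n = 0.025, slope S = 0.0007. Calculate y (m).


y = (330 * 0.025 / (5 * 0.0007^0.5))^0.6 = 11.9388 m


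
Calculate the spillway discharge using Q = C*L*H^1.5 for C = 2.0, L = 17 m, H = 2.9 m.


Q = 2.0 * 17 * 2.9^1.5 = 167.9097 m^3/s


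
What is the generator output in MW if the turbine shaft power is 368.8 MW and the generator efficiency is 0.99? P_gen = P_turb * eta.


P_gen = 368.8 * 0.99 = 365.1120 MW


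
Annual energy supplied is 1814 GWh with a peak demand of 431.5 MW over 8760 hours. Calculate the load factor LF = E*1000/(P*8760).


LF = 1814 * 1000 / (431.5 * 8760) = 0.4799


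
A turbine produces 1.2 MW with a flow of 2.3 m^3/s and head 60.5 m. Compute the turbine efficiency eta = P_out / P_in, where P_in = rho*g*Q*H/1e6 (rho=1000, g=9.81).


P_in = 1000 * 9.81 * 2.3 * 60.5 / 1e6 = 1.3651 MW
eta = 1.2 / 1.3651 = 0.8791


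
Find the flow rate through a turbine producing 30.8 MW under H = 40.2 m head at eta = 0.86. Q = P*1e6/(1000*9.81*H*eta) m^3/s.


Q = 30.8 * 1e6 / (1000 * 9.81 * 40.2 * 0.86) = 90.8149 m^3/s


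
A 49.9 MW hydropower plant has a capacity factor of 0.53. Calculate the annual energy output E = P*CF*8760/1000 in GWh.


E = 49.9 * 0.53 * 8760 / 1000 = 231.6757 GWh


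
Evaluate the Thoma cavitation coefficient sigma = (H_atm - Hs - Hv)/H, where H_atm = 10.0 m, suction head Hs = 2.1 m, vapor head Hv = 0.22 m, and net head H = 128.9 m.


sigma = (10.0 - 2.1 - 0.22) / 128.9 = 0.0596


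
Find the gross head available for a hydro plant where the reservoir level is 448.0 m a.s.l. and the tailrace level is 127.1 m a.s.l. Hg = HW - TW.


Hg = 448.0 - 127.1 = 320.9000 m


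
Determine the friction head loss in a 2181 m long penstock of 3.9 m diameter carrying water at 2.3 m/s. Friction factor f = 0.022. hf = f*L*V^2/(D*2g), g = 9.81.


hf = 0.022 * 2181 * 2.3^2 / (3.9 * 2 * 9.81) = 3.3172 m


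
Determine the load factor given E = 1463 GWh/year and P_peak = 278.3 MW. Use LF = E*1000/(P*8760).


LF = 1463 * 1000 / (278.3 * 8760) = 0.6001


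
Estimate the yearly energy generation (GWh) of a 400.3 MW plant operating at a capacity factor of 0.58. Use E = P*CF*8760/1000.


E = 400.3 * 0.58 * 8760 / 1000 = 2033.8442 GWh


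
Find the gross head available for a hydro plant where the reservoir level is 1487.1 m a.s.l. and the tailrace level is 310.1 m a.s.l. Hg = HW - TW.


Hg = 1487.1 - 310.1 = 1177.0000 m


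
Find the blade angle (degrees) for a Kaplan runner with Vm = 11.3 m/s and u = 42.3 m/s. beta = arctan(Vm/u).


beta = arctan(11.3 / 42.3) = 14.9567 degrees


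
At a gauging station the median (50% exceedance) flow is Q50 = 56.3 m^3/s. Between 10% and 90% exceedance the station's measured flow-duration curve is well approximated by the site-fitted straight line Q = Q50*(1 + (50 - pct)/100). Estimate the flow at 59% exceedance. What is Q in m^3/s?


Q = 56.3 * (1 + (50 - 59)/100) = 51.2330 m^3/s


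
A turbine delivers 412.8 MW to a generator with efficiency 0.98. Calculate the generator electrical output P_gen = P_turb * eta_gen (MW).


P_gen = 412.8 * 0.98 = 404.5440 MW


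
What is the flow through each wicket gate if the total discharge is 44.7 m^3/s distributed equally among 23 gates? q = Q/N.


q = 44.7 / 23 = 1.9435 m^3/s


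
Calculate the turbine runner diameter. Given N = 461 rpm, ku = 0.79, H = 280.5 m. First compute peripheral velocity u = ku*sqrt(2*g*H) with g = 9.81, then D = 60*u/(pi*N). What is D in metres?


u = 0.79 * sqrt(2*9.81*280.5) = 58.6061 m/s
D = 60 * 58.6061 / (pi * 461) = 2.4280 m


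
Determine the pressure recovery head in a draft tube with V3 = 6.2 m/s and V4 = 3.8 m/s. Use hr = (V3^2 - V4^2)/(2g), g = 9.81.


hr = (6.2^2 - 3.8^2) / (2*9.81) = 1.2232 m


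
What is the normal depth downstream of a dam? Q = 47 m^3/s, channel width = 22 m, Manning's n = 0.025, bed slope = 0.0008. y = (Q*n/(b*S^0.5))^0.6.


y = (47 * 0.025 / (22 * 0.0008^0.5))^0.6 = 1.4643 m


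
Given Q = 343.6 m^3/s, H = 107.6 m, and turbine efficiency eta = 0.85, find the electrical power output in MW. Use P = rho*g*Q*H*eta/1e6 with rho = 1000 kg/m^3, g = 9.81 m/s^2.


P = 1000 * 9.81 * 343.6 * 107.6 * 0.85 / 1e6 = 308.2857 MW


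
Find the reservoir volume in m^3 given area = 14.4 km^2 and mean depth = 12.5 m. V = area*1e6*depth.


V = 14.4 * 1e6 * 12.5 = 1.8000e+08 m^3


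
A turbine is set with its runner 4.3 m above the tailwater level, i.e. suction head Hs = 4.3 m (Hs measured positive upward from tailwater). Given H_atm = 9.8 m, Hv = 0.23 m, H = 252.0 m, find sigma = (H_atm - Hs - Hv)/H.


sigma = (9.8 - 4.3 - 0.23) / 252.0 = 0.0209


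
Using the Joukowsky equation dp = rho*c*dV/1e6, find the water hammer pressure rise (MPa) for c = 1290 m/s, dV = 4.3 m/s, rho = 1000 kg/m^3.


dp = 1000 * 1290 * 4.3 / 1e6 = 5.5470 MPa


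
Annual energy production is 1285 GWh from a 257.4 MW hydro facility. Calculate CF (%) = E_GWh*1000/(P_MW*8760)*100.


CF = 1285 * 1000 / (257.4 * 8760) * 100 = 56.9889 %


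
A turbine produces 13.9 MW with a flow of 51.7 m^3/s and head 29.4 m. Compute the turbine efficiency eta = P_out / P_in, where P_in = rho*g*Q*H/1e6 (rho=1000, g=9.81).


P_in = 1000 * 9.81 * 51.7 * 29.4 / 1e6 = 14.9110 MW
eta = 13.9 / 14.9110 = 0.9322


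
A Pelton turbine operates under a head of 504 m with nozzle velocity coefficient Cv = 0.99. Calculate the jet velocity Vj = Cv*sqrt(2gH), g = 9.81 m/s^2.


Vj = 0.99 * sqrt(2*9.81*504) = 98.4464 m/s


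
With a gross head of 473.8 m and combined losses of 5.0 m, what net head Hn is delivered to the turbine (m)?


Hn = 473.8 - 5.0 = 468.8000 m


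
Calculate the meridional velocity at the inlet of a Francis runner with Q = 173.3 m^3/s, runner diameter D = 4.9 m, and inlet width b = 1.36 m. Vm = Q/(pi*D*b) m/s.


Vm = 173.3 / (pi * 4.9 * 1.36) = 8.2778 m/s


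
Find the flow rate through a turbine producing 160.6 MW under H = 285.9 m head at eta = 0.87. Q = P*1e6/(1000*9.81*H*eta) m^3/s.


Q = 160.6 * 1e6 / (1000 * 9.81 * 285.9 * 0.87) = 65.8178 m^3/s


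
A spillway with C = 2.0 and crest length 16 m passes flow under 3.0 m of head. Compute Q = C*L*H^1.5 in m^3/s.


Q = 2.0 * 16 * 3.0^1.5 = 166.2769 m^3/s


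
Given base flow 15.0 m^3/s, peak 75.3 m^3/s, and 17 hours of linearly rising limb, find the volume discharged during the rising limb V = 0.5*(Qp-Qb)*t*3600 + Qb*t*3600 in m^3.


V = 0.5*(75.3 - 15.0)*17*3600 + 15.0*17*3600 = 2.7632e+06 m^3


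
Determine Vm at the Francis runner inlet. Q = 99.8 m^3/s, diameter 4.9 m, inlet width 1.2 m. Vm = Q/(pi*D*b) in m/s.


Vm = 99.8 / (pi * 4.9 * 1.2) = 5.4026 m/s


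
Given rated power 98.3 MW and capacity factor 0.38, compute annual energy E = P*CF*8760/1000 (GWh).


E = 98.3 * 0.38 * 8760 / 1000 = 327.2210 GWh


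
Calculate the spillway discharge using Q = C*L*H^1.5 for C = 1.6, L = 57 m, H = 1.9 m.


Q = 1.6 * 57 * 1.9^1.5 = 238.8500 m^3/s


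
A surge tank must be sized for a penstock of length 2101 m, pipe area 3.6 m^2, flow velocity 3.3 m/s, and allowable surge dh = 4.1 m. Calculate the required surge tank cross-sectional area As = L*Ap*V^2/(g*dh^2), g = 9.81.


As = 2101 * 3.6 * 3.3^2 / (9.81 * 4.1^2) = 499.4819 m^2


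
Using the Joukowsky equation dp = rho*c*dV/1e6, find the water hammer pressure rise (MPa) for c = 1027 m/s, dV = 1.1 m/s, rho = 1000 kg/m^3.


dp = 1000 * 1027 * 1.1 / 1e6 = 1.1297 MPa


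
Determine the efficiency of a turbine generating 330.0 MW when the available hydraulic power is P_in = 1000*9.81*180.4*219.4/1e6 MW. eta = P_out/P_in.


P_in = 1000 * 9.81 * 180.4 * 219.4 / 1e6 = 388.2774 MW
eta = 330.0 / 388.2774 = 0.8499


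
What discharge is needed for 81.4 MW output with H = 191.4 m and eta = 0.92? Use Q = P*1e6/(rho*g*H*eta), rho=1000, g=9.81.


Q = 81.4 * 1e6 / (1000 * 9.81 * 191.4 * 0.92) = 47.1222 m^3/s


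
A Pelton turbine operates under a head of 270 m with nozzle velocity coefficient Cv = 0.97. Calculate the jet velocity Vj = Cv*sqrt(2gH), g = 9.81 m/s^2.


Vj = 0.97 * sqrt(2*9.81*270) = 70.5997 m/s


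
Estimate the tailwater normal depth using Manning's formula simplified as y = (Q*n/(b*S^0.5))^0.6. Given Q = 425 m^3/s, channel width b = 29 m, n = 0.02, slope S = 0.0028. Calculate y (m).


y = (425 * 0.02 / (29 * 0.0028^0.5))^0.6 = 2.7930 m


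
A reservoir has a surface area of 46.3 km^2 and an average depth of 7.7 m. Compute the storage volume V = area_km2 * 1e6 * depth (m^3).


V = 46.3 * 1e6 * 7.7 = 3.5651e+08 m^3


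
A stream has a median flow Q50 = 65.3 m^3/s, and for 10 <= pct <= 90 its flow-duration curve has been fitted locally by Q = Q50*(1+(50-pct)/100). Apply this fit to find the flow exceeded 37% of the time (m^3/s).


Q = 65.3 * (1 + (50 - 37)/100) = 73.7890 m^3/s


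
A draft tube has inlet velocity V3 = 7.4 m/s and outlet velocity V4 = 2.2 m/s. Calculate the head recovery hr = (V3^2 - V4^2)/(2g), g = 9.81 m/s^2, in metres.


hr = (7.4^2 - 2.2^2) / (2*9.81) = 2.5443 m


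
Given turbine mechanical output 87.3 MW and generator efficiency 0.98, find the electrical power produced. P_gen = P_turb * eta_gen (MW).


P_gen = 87.3 * 0.98 = 85.5540 MW


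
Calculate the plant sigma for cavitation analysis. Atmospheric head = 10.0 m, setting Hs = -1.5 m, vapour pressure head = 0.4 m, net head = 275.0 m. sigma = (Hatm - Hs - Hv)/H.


sigma = (10.0 - (-1.5) - 0.4) / 275.0 = 0.0404


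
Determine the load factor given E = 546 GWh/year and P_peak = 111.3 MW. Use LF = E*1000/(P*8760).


LF = 546 * 1000 / (111.3 * 8760) = 0.5600
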